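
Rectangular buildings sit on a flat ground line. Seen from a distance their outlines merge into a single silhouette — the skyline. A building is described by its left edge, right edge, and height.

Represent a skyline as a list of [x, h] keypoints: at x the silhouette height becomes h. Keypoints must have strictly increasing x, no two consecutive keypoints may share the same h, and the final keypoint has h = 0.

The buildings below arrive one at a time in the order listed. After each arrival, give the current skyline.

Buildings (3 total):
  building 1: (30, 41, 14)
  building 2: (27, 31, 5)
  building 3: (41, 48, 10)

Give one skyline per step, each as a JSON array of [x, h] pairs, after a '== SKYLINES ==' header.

== SKYLINES ==
[[30,14],[41,0]]
[[27,5],[30,14],[41,0]]
[[27,5],[30,14],[41,10],[48,0]]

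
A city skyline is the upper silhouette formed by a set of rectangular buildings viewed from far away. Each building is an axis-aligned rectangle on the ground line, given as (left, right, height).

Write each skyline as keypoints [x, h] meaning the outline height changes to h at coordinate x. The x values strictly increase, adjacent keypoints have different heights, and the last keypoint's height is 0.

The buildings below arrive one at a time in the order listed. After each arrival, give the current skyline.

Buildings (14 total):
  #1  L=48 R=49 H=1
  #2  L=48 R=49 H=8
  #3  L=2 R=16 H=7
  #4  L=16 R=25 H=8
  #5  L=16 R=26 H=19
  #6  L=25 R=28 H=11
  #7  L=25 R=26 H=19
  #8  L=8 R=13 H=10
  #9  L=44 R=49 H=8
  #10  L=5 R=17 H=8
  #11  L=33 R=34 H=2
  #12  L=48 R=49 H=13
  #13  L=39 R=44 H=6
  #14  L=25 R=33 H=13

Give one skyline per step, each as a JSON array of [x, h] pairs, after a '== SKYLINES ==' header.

== SKYLINES ==
[[48,1],[49,0]]
[[48,8],[49,0]]
[[2,7],[16,0],[48,8],[49,0]]
[[2,7],[16,8],[25,0],[48,8],[49,0]]
[[2,7],[16,19],[26,0],[48,8],[49,0]]
[[2,7],[16,19],[26,11],[28,0],[48,8],[49,0]]
[[2,7],[16,19],[26,11],[28,0],[48,8],[49,0]]
[[2,7],[8,10],[13,7],[16,19],[26,11],[28,0],[48,8],[49,0]]
[[2,7],[8,10],[13,7],[16,19],[26,11],[28,0],[44,8],[49,0]]
[[2,7],[5,8],[8,10],[13,8],[16,19],[26,11],[28,0],[44,8],[49,0]]
[[2,7],[5,8],[8,10],[13,8],[16,19],[26,11],[28,0],[33,2],[34,0],[44,8],[49,0]]
[[2,7],[5,8],[8,10],[13,8],[16,19],[26,11],[28,0],[33,2],[34,0],[44,8],[48,13],[49,0]]
[[2,7],[5,8],[8,10],[13,8],[16,19],[26,11],[28,0],[33,2],[34,0],[39,6],[44,8],[48,13],[49,0]]
[[2,7],[5,8],[8,10],[13,8],[16,19],[26,13],[33,2],[34,0],[39,6],[44,8],[48,13],[49,0]]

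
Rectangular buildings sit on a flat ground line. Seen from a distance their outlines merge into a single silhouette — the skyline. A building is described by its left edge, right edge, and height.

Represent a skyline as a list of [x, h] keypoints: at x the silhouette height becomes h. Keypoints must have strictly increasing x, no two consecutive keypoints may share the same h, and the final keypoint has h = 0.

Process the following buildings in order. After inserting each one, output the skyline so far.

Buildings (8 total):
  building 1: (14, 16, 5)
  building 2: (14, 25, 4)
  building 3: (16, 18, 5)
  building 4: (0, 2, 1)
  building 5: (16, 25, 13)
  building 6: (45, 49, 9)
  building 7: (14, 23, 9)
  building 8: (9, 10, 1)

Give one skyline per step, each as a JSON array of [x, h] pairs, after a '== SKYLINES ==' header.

== SKYLINES ==
[[14,5],[16,0]]
[[14,5],[16,4],[25,0]]
[[14,5],[18,4],[25,0]]
[[0,1],[2,0],[14,5],[18,4],[25,0]]
[[0,1],[2,0],[14,5],[16,13],[25,0]]
[[0,1],[2,0],[14,5],[16,13],[25,0],[45,9],[49,0]]
[[0,1],[2,0],[14,9],[16,13],[25,0],[45,9],[49,0]]
[[0,1],[2,0],[9,1],[10,0],[14,9],[16,13],[25,0],[45,9],[49,0]]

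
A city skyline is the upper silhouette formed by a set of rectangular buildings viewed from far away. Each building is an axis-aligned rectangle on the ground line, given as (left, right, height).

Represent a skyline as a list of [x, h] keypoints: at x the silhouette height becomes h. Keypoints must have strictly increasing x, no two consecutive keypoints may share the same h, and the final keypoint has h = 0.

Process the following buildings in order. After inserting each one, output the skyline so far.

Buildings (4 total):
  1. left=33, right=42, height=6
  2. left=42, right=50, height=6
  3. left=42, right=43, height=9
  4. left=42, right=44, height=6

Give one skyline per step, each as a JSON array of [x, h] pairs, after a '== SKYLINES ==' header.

== SKYLINES ==
[[33,6],[42,0]]
[[33,6],[50,0]]
[[33,6],[42,9],[43,6],[50,0]]
[[33,6],[42,9],[43,6],[50,0]]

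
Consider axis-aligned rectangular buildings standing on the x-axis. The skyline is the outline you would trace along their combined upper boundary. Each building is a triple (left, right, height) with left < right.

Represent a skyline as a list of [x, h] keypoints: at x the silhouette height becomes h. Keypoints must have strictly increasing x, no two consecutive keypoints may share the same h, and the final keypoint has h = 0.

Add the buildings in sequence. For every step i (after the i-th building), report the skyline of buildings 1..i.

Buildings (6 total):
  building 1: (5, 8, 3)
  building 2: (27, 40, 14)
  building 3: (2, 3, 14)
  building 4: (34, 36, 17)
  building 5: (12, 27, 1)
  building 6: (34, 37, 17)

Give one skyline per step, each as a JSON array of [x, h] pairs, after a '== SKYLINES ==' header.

== SKYLINES ==
[[5,3],[8,0]]
[[5,3],[8,0],[27,14],[40,0]]
[[2,14],[3,0],[5,3],[8,0],[27,14],[40,0]]
[[2,14],[3,0],[5,3],[8,0],[27,14],[34,17],[36,14],[40,0]]
[[2,14],[3,0],[5,3],[8,0],[12,1],[27,14],[34,17],[36,14],[40,0]]
[[2,14],[3,0],[5,3],[8,0],[12,1],[27,14],[34,17],[37,14],[40,0]]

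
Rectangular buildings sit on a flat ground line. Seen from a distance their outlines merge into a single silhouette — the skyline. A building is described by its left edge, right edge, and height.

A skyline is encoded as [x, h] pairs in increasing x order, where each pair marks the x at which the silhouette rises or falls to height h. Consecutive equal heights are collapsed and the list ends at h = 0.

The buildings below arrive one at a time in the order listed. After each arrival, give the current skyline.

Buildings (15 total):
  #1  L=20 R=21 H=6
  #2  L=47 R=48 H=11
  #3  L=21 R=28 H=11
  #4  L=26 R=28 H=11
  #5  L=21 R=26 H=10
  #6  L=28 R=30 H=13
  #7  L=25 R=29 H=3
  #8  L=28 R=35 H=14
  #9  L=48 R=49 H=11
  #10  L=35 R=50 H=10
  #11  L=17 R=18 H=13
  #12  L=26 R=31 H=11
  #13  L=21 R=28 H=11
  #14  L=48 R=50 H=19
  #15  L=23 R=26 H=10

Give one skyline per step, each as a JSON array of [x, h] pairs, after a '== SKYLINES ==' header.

== SKYLINES ==
[[20,6],[21,0]]
[[20,6],[21,0],[47,11],[48,0]]
[[20,6],[21,11],[28,0],[47,11],[48,0]]
[[20,6],[21,11],[28,0],[47,11],[48,0]]
[[20,6],[21,11],[28,0],[47,11],[48,0]]
[[20,6],[21,11],[28,13],[30,0],[47,11],[48,0]]
[[20,6],[21,11],[28,13],[30,0],[47,11],[48,0]]
[[20,6],[21,11],[28,14],[35,0],[47,11],[48,0]]
[[20,6],[21,11],[28,14],[35,0],[47,11],[49,0]]
[[20,6],[21,11],[28,14],[35,10],[47,11],[49,10],[50,0]]
[[17,13],[18,0],[20,6],[21,11],[28,14],[35,10],[47,11],[49,10],[50,0]]
[[17,13],[18,0],[20,6],[21,11],[28,14],[35,10],[47,11],[49,10],[50,0]]
[[17,13],[18,0],[20,6],[21,11],[28,14],[35,10],[47,11],[49,10],[50,0]]
[[17,13],[18,0],[20,6],[21,11],[28,14],[35,10],[47,11],[48,19],[50,0]]
[[17,13],[18,0],[20,6],[21,11],[28,14],[35,10],[47,11],[48,19],[50,0]]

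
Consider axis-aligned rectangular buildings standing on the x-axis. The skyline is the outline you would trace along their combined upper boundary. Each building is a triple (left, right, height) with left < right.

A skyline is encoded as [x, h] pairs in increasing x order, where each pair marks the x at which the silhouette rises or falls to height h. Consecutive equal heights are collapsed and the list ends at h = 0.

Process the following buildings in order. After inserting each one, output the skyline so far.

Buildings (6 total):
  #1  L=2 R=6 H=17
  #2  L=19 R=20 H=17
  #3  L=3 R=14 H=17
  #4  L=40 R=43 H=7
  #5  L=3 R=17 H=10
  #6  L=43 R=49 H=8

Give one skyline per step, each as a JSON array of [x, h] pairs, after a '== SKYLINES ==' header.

== SKYLINES ==
[[2,17],[6,0]]
[[2,17],[6,0],[19,17],[20,0]]
[[2,17],[14,0],[19,17],[20,0]]
[[2,17],[14,0],[19,17],[20,0],[40,7],[43,0]]
[[2,17],[14,10],[17,0],[19,17],[20,0],[40,7],[43,0]]
[[2,17],[14,10],[17,0],[19,17],[20,0],[40,7],[43,8],[49,0]]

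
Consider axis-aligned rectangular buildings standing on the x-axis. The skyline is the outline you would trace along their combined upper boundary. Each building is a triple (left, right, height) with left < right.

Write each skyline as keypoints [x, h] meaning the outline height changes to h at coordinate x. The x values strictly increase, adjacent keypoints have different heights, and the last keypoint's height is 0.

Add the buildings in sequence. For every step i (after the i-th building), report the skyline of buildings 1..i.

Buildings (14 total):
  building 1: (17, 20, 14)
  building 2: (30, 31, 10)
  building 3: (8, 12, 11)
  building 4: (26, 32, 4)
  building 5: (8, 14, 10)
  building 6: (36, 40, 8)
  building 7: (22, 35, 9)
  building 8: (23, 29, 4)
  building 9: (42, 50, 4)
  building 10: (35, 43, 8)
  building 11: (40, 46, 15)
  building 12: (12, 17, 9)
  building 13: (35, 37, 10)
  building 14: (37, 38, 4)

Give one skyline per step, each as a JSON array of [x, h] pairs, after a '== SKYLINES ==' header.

== SKYLINES ==
[[17,14],[20,0]]
[[17,14],[20,0],[30,10],[31,0]]
[[8,11],[12,0],[17,14],[20,0],[30,10],[31,0]]
[[8,11],[12,0],[17,14],[20,0],[26,4],[30,10],[31,4],[32,0]]
[[8,11],[12,10],[14,0],[17,14],[20,0],[26,4],[30,10],[31,4],[32,0]]
[[8,11],[12,10],[14,0],[17,14],[20,0],[26,4],[30,10],[31,4],[32,0],[36,8],[40,0]]
[[8,11],[12,10],[14,0],[17,14],[20,0],[22,9],[30,10],[31,9],[35,0],[36,8],[40,0]]
[[8,11],[12,10],[14,0],[17,14],[20,0],[22,9],[30,10],[31,9],[35,0],[36,8],[40,0]]
[[8,11],[12,10],[14,0],[17,14],[20,0],[22,9],[30,10],[31,9],[35,0],[36,8],[40,0],[42,4],[50,0]]
[[8,11],[12,10],[14,0],[17,14],[20,0],[22,9],[30,10],[31,9],[35,8],[43,4],[50,0]]
[[8,11],[12,10],[14,0],[17,14],[20,0],[22,9],[30,10],[31,9],[35,8],[40,15],[46,4],[50,0]]
[[8,11],[12,10],[14,9],[17,14],[20,0],[22,9],[30,10],[31,9],[35,8],[40,15],[46,4],[50,0]]
[[8,11],[12,10],[14,9],[17,14],[20,0],[22,9],[30,10],[31,9],[35,10],[37,8],[40,15],[46,4],[50,0]]
[[8,11],[12,10],[14,9],[17,14],[20,0],[22,9],[30,10],[31,9],[35,10],[37,8],[40,15],[46,4],[50,0]]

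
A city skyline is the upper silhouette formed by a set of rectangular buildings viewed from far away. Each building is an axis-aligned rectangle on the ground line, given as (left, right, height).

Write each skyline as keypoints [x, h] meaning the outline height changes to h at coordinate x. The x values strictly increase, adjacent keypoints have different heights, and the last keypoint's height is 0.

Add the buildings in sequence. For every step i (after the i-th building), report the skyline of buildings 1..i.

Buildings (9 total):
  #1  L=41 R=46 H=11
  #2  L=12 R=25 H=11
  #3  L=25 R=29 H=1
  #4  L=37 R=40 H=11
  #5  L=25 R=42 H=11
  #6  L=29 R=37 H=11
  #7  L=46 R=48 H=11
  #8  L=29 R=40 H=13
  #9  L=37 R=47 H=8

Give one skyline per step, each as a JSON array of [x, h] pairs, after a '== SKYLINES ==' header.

== SKYLINES ==
[[41,11],[46,0]]
[[12,11],[25,0],[41,11],[46,0]]
[[12,11],[25,1],[29,0],[41,11],[46,0]]
[[12,11],[25,1],[29,0],[37,11],[40,0],[41,11],[46,0]]
[[12,11],[46,0]]
[[12,11],[46,0]]
[[12,11],[48,0]]
[[12,11],[29,13],[40,11],[48,0]]
[[12,11],[29,13],[40,11],[48,0]]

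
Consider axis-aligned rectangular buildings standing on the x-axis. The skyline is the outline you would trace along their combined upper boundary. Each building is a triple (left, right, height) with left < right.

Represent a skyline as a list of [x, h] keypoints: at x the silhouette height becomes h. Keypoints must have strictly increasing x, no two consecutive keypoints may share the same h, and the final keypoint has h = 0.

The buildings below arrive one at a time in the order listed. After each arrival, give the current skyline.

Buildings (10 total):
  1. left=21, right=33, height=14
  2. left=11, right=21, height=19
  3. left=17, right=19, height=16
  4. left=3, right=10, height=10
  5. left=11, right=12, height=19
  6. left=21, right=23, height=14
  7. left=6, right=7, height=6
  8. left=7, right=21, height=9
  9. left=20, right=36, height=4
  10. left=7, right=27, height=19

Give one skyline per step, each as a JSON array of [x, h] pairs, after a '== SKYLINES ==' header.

== SKYLINES ==
[[21,14],[33,0]]
[[11,19],[21,14],[33,0]]
[[11,19],[21,14],[33,0]]
[[3,10],[10,0],[11,19],[21,14],[33,0]]
[[3,10],[10,0],[11,19],[21,14],[33,0]]
[[3,10],[10,0],[11,19],[21,14],[33,0]]
[[3,10],[10,0],[11,19],[21,14],[33,0]]
[[3,10],[10,9],[11,19],[21,14],[33,0]]
[[3,10],[10,9],[11,19],[21,14],[33,4],[36,0]]
[[3,10],[7,19],[27,14],[33,4],[36,0]]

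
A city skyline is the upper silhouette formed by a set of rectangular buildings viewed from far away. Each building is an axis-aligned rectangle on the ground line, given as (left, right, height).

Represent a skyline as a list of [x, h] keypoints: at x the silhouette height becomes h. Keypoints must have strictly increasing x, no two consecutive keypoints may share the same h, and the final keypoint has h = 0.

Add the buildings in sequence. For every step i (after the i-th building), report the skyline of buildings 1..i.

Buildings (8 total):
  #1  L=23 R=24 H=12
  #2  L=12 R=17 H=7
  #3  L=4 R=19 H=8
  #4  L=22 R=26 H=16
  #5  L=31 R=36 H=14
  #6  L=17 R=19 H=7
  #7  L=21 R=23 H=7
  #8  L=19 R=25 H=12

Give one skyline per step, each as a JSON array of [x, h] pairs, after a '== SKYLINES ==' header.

== SKYLINES ==
[[23,12],[24,0]]
[[12,7],[17,0],[23,12],[24,0]]
[[4,8],[19,0],[23,12],[24,0]]
[[4,8],[19,0],[22,16],[26,0]]
[[4,8],[19,0],[22,16],[26,0],[31,14],[36,0]]
[[4,8],[19,0],[22,16],[26,0],[31,14],[36,0]]
[[4,8],[19,0],[21,7],[22,16],[26,0],[31,14],[36,0]]
[[4,8],[19,12],[22,16],[26,0],[31,14],[36,0]]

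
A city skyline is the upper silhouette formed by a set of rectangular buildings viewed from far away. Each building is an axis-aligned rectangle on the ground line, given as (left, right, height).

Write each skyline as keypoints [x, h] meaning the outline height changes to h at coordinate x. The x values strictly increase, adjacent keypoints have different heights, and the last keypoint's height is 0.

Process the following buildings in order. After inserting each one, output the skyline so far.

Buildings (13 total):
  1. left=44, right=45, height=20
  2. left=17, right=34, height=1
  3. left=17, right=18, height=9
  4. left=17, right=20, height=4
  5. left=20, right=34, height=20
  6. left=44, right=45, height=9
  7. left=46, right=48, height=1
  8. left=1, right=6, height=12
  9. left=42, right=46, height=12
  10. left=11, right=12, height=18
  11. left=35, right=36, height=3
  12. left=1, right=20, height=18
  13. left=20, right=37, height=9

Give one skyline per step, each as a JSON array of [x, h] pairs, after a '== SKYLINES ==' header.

== SKYLINES ==
[[44,20],[45,0]]
[[17,1],[34,0],[44,20],[45,0]]
[[17,9],[18,1],[34,0],[44,20],[45,0]]
[[17,9],[18,4],[20,1],[34,0],[44,20],[45,0]]
[[17,9],[18,4],[20,20],[34,0],[44,20],[45,0]]
[[17,9],[18,4],[20,20],[34,0],[44,20],[45,0]]
[[17,9],[18,4],[20,20],[34,0],[44,20],[45,0],[46,1],[48,0]]
[[1,12],[6,0],[17,9],[18,4],[20,20],[34,0],[44,20],[45,0],[46,1],[48,0]]
[[1,12],[6,0],[17,9],[18,4],[20,20],[34,0],[42,12],[44,20],[45,12],[46,1],[48,0]]
[[1,12],[6,0],[11,18],[12,0],[17,9],[18,4],[20,20],[34,0],[42,12],[44,20],[45,12],[46,1],[48,0]]
[[1,12],[6,0],[11,18],[12,0],[17,9],[18,4],[20,20],[34,0],[35,3],[36,0],[42,12],[44,20],[45,12],[46,1],[48,0]]
[[1,18],[20,20],[34,0],[35,3],[36,0],[42,12],[44,20],[45,12],[46,1],[48,0]]
[[1,18],[20,20],[34,9],[37,0],[42,12],[44,20],[45,12],[46,1],[48,0]]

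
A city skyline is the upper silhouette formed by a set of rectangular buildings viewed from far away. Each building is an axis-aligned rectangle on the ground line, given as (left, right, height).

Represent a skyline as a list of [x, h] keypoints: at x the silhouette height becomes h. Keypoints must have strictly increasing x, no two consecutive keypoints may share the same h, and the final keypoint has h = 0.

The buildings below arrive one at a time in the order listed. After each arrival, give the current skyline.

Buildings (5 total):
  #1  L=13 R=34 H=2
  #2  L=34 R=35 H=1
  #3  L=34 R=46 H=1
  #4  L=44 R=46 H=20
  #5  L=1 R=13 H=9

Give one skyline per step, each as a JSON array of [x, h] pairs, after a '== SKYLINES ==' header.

== SKYLINES ==
[[13,2],[34,0]]
[[13,2],[34,1],[35,0]]
[[13,2],[34,1],[46,0]]
[[13,2],[34,1],[44,20],[46,0]]
[[1,9],[13,2],[34,1],[44,20],[46,0]]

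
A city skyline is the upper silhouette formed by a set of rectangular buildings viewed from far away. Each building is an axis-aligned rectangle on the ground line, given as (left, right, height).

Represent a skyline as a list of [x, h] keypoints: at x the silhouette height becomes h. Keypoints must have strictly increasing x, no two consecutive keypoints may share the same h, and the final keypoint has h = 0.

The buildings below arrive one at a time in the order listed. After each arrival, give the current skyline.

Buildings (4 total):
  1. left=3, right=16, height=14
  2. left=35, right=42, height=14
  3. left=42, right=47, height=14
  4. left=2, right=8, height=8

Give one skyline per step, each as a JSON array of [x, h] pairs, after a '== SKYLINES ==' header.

== SKYLINES ==
[[3,14],[16,0]]
[[3,14],[16,0],[35,14],[42,0]]
[[3,14],[16,0],[35,14],[47,0]]
[[2,8],[3,14],[16,0],[35,14],[47,0]]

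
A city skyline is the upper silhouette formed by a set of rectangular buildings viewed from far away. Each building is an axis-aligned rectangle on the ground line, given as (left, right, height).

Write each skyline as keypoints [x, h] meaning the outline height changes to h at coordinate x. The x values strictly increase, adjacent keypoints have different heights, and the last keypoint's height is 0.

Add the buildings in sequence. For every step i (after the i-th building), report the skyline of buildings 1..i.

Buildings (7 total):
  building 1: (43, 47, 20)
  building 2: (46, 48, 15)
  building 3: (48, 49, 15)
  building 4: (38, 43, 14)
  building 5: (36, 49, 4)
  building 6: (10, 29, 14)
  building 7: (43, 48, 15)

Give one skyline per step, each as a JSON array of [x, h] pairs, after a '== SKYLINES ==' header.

== SKYLINES ==
[[43,20],[47,0]]
[[43,20],[47,15],[48,0]]
[[43,20],[47,15],[49,0]]
[[38,14],[43,20],[47,15],[49,0]]
[[36,4],[38,14],[43,20],[47,15],[49,0]]
[[10,14],[29,0],[36,4],[38,14],[43,20],[47,15],[49,0]]
[[10,14],[29,0],[36,4],[38,14],[43,20],[47,15],[49,0]]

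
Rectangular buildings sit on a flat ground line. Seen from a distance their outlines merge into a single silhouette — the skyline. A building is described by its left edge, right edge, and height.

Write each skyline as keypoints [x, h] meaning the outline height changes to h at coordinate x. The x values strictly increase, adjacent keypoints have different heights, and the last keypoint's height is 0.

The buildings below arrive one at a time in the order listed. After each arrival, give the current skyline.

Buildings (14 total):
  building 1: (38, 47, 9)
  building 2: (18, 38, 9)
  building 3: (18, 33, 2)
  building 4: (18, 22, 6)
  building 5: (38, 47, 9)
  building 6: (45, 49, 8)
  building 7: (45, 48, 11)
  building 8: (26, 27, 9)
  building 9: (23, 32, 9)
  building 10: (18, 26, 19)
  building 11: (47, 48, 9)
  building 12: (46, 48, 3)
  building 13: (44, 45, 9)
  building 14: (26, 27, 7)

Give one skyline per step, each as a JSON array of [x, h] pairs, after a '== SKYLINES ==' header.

== SKYLINES ==
[[38,9],[47,0]]
[[18,9],[47,0]]
[[18,9],[47,0]]
[[18,9],[47,0]]
[[18,9],[47,0]]
[[18,9],[47,8],[49,0]]
[[18,9],[45,11],[48,8],[49,0]]
[[18,9],[45,11],[48,8],[49,0]]
[[18,9],[45,11],[48,8],[49,0]]
[[18,19],[26,9],[45,11],[48,8],[49,0]]
[[18,19],[26,9],[45,11],[48,8],[49,0]]
[[18,19],[26,9],[45,11],[48,8],[49,0]]
[[18,19],[26,9],[45,11],[48,8],[49,0]]
[[18,19],[26,9],[45,11],[48,8],[49,0]]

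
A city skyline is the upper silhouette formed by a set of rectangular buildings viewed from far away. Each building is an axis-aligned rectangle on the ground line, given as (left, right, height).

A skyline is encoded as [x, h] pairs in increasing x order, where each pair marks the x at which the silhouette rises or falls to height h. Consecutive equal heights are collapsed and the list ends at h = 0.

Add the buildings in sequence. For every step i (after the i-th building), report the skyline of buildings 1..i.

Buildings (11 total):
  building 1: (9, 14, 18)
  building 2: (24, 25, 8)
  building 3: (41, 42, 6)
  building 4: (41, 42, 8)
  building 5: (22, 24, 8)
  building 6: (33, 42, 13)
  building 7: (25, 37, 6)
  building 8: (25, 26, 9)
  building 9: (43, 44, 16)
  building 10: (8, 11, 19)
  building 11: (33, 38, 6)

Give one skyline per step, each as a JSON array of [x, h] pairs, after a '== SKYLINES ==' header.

== SKYLINES ==
[[9,18],[14,0]]
[[9,18],[14,0],[24,8],[25,0]]
[[9,18],[14,0],[24,8],[25,0],[41,6],[42,0]]
[[9,18],[14,0],[24,8],[25,0],[41,8],[42,0]]
[[9,18],[14,0],[22,8],[25,0],[41,8],[42,0]]
[[9,18],[14,0],[22,8],[25,0],[33,13],[42,0]]
[[9,18],[14,0],[22,8],[25,6],[33,13],[42,0]]
[[9,18],[14,0],[22,8],[25,9],[26,6],[33,13],[42,0]]
[[9,18],[14,0],[22,8],[25,9],[26,6],[33,13],[42,0],[43,16],[44,0]]
[[8,19],[11,18],[14,0],[22,8],[25,9],[26,6],[33,13],[42,0],[43,16],[44,0]]
[[8,19],[11,18],[14,0],[22,8],[25,9],[26,6],[33,13],[42,0],[43,16],[44,0]]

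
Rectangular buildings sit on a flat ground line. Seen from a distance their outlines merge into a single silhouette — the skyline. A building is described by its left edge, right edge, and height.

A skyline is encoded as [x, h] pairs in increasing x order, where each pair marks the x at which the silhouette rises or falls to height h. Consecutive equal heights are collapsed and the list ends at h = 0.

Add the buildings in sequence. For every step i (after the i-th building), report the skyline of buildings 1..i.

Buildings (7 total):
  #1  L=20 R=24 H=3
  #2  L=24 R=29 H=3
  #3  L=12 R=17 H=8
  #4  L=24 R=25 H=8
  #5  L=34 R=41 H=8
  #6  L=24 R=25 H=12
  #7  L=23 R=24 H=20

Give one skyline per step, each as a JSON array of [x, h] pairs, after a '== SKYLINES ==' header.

== SKYLINES ==
[[20,3],[24,0]]
[[20,3],[29,0]]
[[12,8],[17,0],[20,3],[29,0]]
[[12,8],[17,0],[20,3],[24,8],[25,3],[29,0]]
[[12,8],[17,0],[20,3],[24,8],[25,3],[29,0],[34,8],[41,0]]
[[12,8],[17,0],[20,3],[24,12],[25,3],[29,0],[34,8],[41,0]]
[[12,8],[17,0],[20,3],[23,20],[24,12],[25,3],[29,0],[34,8],[41,0]]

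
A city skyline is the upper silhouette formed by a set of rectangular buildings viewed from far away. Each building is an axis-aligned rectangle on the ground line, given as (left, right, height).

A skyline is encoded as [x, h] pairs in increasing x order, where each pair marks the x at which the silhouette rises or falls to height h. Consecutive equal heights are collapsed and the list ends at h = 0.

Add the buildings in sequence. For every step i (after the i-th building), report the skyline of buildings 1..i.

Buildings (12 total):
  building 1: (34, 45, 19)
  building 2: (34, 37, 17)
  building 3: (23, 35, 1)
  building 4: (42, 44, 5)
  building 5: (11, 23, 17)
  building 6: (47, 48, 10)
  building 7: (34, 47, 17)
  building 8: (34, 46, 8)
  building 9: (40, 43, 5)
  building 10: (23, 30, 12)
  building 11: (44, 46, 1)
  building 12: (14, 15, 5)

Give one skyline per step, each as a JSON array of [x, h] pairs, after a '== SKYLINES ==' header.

== SKYLINES ==
[[34,19],[45,0]]
[[34,19],[45,0]]
[[23,1],[34,19],[45,0]]
[[23,1],[34,19],[45,0]]
[[11,17],[23,1],[34,19],[45,0]]
[[11,17],[23,1],[34,19],[45,0],[47,10],[48,0]]
[[11,17],[23,1],[34,19],[45,17],[47,10],[48,0]]
[[11,17],[23,1],[34,19],[45,17],[47,10],[48,0]]
[[11,17],[23,1],[34,19],[45,17],[47,10],[48,0]]
[[11,17],[23,12],[30,1],[34,19],[45,17],[47,10],[48,0]]
[[11,17],[23,12],[30,1],[34,19],[45,17],[47,10],[48,0]]
[[11,17],[23,12],[30,1],[34,19],[45,17],[47,10],[48,0]]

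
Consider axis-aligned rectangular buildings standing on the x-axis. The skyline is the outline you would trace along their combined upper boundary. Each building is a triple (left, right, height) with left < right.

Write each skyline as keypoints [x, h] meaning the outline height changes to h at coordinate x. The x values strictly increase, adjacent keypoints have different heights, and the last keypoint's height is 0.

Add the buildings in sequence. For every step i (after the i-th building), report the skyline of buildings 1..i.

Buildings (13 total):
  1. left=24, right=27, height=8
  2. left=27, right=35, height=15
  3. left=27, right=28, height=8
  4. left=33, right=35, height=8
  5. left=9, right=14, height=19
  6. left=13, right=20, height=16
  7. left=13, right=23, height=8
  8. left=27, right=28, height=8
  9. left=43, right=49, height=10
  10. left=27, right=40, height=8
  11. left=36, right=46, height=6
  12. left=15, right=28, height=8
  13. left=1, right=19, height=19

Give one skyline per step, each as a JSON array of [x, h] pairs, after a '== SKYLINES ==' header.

== SKYLINES ==
[[24,8],[27,0]]
[[24,8],[27,15],[35,0]]
[[24,8],[27,15],[35,0]]
[[24,8],[27,15],[35,0]]
[[9,19],[14,0],[24,8],[27,15],[35,0]]
[[9,19],[14,16],[20,0],[24,8],[27,15],[35,0]]
[[9,19],[14,16],[20,8],[23,0],[24,8],[27,15],[35,0]]
[[9,19],[14,16],[20,8],[23,0],[24,8],[27,15],[35,0]]
[[9,19],[14,16],[20,8],[23,0],[24,8],[27,15],[35,0],[43,10],[49,0]]
[[9,19],[14,16],[20,8],[23,0],[24,8],[27,15],[35,8],[40,0],[43,10],[49,0]]
[[9,19],[14,16],[20,8],[23,0],[24,8],[27,15],[35,8],[40,6],[43,10],[49,0]]
[[9,19],[14,16],[20,8],[27,15],[35,8],[40,6],[43,10],[49,0]]
[[1,19],[19,16],[20,8],[27,15],[35,8],[40,6],[43,10],[49,0]]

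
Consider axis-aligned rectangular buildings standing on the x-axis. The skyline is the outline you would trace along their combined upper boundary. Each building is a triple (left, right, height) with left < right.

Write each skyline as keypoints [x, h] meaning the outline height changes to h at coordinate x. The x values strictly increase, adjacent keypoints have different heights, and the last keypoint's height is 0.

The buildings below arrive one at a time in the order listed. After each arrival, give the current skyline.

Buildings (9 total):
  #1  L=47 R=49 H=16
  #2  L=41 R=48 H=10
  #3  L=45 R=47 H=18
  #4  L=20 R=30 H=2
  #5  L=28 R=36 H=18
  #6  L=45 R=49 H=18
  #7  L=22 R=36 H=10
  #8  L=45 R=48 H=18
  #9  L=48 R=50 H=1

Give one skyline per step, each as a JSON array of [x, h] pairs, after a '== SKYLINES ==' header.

== SKYLINES ==
[[47,16],[49,0]]
[[41,10],[47,16],[49,0]]
[[41,10],[45,18],[47,16],[49,0]]
[[20,2],[30,0],[41,10],[45,18],[47,16],[49,0]]
[[20,2],[28,18],[36,0],[41,10],[45,18],[47,16],[49,0]]
[[20,2],[28,18],[36,0],[41,10],[45,18],[49,0]]
[[20,2],[22,10],[28,18],[36,0],[41,10],[45,18],[49,0]]
[[20,2],[22,10],[28,18],[36,0],[41,10],[45,18],[49,0]]
[[20,2],[22,10],[28,18],[36,0],[41,10],[45,18],[49,1],[50,0]]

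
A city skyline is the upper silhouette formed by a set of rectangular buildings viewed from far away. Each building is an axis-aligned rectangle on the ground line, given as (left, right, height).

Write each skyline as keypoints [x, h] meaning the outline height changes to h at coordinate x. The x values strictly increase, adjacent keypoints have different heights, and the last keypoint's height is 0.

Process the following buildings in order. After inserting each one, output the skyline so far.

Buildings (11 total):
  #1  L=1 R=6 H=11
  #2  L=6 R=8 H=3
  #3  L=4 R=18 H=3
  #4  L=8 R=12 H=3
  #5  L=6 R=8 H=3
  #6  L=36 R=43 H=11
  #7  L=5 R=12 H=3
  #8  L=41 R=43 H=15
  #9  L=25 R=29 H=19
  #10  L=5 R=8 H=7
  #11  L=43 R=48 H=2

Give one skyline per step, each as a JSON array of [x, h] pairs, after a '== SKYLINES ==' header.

== SKYLINES ==
[[1,11],[6,0]]
[[1,11],[6,3],[8,0]]
[[1,11],[6,3],[18,0]]
[[1,11],[6,3],[18,0]]
[[1,11],[6,3],[18,0]]
[[1,11],[6,3],[18,0],[36,11],[43,0]]
[[1,11],[6,3],[18,0],[36,11],[43,0]]
[[1,11],[6,3],[18,0],[36,11],[41,15],[43,0]]
[[1,11],[6,3],[18,0],[25,19],[29,0],[36,11],[41,15],[43,0]]
[[1,11],[6,7],[8,3],[18,0],[25,19],[29,0],[36,11],[41,15],[43,0]]
[[1,11],[6,7],[8,3],[18,0],[25,19],[29,0],[36,11],[41,15],[43,2],[48,0]]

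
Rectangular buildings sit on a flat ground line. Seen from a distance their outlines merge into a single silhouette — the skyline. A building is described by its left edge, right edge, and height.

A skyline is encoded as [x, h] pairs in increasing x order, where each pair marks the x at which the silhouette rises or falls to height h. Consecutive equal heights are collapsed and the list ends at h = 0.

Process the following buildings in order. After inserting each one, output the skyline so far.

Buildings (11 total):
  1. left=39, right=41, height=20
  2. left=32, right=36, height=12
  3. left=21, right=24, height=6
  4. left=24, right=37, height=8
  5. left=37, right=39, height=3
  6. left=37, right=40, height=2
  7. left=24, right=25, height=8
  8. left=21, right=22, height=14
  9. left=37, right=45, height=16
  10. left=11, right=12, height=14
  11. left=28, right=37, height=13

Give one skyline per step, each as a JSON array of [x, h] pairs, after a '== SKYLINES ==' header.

== SKYLINES ==
[[39,20],[41,0]]
[[32,12],[36,0],[39,20],[41,0]]
[[21,6],[24,0],[32,12],[36,0],[39,20],[41,0]]
[[21,6],[24,8],[32,12],[36,8],[37,0],[39,20],[41,0]]
[[21,6],[24,8],[32,12],[36,8],[37,3],[39,20],[41,0]]
[[21,6],[24,8],[32,12],[36,8],[37,3],[39,20],[41,0]]
[[21,6],[24,8],[32,12],[36,8],[37,3],[39,20],[41,0]]
[[21,14],[22,6],[24,8],[32,12],[36,8],[37,3],[39,20],[41,0]]
[[21,14],[22,6],[24,8],[32,12],[36,8],[37,16],[39,20],[41,16],[45,0]]
[[11,14],[12,0],[21,14],[22,6],[24,8],[32,12],[36,8],[37,16],[39,20],[41,16],[45,0]]
[[11,14],[12,0],[21,14],[22,6],[24,8],[28,13],[37,16],[39,20],[41,16],[45,0]]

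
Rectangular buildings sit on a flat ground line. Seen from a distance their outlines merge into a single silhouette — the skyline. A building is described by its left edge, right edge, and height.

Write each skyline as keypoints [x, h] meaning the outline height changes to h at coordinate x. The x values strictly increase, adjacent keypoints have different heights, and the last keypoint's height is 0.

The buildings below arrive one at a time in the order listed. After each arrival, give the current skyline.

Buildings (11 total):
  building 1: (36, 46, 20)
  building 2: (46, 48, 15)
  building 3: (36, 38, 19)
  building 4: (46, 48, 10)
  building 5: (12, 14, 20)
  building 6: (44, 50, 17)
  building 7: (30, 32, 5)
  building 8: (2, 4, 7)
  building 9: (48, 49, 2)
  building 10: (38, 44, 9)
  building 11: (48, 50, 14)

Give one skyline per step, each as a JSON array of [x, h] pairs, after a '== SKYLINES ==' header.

== SKYLINES ==
[[36,20],[46,0]]
[[36,20],[46,15],[48,0]]
[[36,20],[46,15],[48,0]]
[[36,20],[46,15],[48,0]]
[[12,20],[14,0],[36,20],[46,15],[48,0]]
[[12,20],[14,0],[36,20],[46,17],[50,0]]
[[12,20],[14,0],[30,5],[32,0],[36,20],[46,17],[50,0]]
[[2,7],[4,0],[12,20],[14,0],[30,5],[32,0],[36,20],[46,17],[50,0]]
[[2,7],[4,0],[12,20],[14,0],[30,5],[32,0],[36,20],[46,17],[50,0]]
[[2,7],[4,0],[12,20],[14,0],[30,5],[32,0],[36,20],[46,17],[50,0]]
[[2,7],[4,0],[12,20],[14,0],[30,5],[32,0],[36,20],[46,17],[50,0]]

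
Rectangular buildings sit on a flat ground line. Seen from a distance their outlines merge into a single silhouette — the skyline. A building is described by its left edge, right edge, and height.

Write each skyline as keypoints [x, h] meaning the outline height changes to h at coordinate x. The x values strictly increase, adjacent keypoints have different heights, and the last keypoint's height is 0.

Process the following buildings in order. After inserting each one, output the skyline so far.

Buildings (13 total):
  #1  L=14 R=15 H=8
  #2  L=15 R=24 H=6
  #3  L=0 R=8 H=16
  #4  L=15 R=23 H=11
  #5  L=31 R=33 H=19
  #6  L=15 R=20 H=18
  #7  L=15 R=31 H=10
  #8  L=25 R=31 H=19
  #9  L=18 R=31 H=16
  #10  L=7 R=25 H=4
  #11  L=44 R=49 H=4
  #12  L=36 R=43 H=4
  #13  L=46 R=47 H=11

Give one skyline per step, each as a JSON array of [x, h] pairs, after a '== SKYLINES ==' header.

== SKYLINES ==
[[14,8],[15,0]]
[[14,8],[15,6],[24,0]]
[[0,16],[8,0],[14,8],[15,6],[24,0]]
[[0,16],[8,0],[14,8],[15,11],[23,6],[24,0]]
[[0,16],[8,0],[14,8],[15,11],[23,6],[24,0],[31,19],[33,0]]
[[0,16],[8,0],[14,8],[15,18],[20,11],[23,6],[24,0],[31,19],[33,0]]
[[0,16],[8,0],[14,8],[15,18],[20,11],[23,10],[31,19],[33,0]]
[[0,16],[8,0],[14,8],[15,18],[20,11],[23,10],[25,19],[33,0]]
[[0,16],[8,0],[14,8],[15,18],[20,16],[25,19],[33,0]]
[[0,16],[8,4],[14,8],[15,18],[20,16],[25,19],[33,0]]
[[0,16],[8,4],[14,8],[15,18],[20,16],[25,19],[33,0],[44,4],[49,0]]
[[0,16],[8,4],[14,8],[15,18],[20,16],[25,19],[33,0],[36,4],[43,0],[44,4],[49,0]]
[[0,16],[8,4],[14,8],[15,18],[20,16],[25,19],[33,0],[36,4],[43,0],[44,4],[46,11],[47,4],[49,0]]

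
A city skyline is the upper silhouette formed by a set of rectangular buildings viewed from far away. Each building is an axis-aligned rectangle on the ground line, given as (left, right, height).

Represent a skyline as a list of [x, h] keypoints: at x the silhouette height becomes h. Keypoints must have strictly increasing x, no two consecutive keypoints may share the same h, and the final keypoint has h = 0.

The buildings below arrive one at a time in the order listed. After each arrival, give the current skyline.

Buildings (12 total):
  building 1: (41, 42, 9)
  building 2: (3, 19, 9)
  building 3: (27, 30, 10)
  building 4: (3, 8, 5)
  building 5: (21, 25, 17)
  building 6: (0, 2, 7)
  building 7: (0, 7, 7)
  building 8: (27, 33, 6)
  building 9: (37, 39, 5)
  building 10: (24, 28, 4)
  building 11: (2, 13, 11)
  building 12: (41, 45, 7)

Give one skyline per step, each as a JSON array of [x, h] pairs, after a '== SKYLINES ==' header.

== SKYLINES ==
[[41,9],[42,0]]
[[3,9],[19,0],[41,9],[42,0]]
[[3,9],[19,0],[27,10],[30,0],[41,9],[42,0]]
[[3,9],[19,0],[27,10],[30,0],[41,9],[42,0]]
[[3,9],[19,0],[21,17],[25,0],[27,10],[30,0],[41,9],[42,0]]
[[0,7],[2,0],[3,9],[19,0],[21,17],[25,0],[27,10],[30,0],[41,9],[42,0]]
[[0,7],[3,9],[19,0],[21,17],[25,0],[27,10],[30,0],[41,9],[42,0]]
[[0,7],[3,9],[19,0],[21,17],[25,0],[27,10],[30,6],[33,0],[41,9],[42,0]]
[[0,7],[3,9],[19,0],[21,17],[25,0],[27,10],[30,6],[33,0],[37,5],[39,0],[41,9],[42,0]]
[[0,7],[3,9],[19,0],[21,17],[25,4],[27,10],[30,6],[33,0],[37,5],[39,0],[41,9],[42,0]]
[[0,7],[2,11],[13,9],[19,0],[21,17],[25,4],[27,10],[30,6],[33,0],[37,5],[39,0],[41,9],[42,0]]
[[0,7],[2,11],[13,9],[19,0],[21,17],[25,4],[27,10],[30,6],[33,0],[37,5],[39,0],[41,9],[42,7],[45,0]]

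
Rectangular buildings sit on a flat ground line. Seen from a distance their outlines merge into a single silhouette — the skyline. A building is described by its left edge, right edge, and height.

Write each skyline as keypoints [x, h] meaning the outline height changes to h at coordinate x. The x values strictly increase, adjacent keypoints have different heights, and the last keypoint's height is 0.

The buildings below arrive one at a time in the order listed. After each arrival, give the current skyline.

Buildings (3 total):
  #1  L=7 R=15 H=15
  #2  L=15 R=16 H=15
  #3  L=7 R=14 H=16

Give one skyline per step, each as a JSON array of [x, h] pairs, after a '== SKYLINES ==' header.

== SKYLINES ==
[[7,15],[15,0]]
[[7,15],[16,0]]
[[7,16],[14,15],[16,0]]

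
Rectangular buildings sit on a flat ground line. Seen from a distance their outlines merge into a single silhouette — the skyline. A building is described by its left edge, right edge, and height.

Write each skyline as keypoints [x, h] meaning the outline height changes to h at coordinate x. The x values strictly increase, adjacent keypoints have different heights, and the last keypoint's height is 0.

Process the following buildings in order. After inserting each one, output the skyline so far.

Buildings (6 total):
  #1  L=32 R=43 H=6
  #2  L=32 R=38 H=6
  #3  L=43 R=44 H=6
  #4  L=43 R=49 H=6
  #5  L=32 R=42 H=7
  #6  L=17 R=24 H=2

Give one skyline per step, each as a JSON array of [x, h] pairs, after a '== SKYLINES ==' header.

== SKYLINES ==
[[32,6],[43,0]]
[[32,6],[43,0]]
[[32,6],[44,0]]
[[32,6],[49,0]]
[[32,7],[42,6],[49,0]]
[[17,2],[24,0],[32,7],[42,6],[49,0]]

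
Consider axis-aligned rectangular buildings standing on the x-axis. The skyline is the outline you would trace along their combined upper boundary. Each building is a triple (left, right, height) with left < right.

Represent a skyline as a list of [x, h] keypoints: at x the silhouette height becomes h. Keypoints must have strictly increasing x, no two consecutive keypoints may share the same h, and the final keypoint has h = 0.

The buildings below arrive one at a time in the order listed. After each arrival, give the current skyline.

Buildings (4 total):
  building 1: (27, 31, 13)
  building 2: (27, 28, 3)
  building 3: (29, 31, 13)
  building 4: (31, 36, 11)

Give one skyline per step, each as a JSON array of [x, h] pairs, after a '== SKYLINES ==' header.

== SKYLINES ==
[[27,13],[31,0]]
[[27,13],[31,0]]
[[27,13],[31,0]]
[[27,13],[31,11],[36,0]]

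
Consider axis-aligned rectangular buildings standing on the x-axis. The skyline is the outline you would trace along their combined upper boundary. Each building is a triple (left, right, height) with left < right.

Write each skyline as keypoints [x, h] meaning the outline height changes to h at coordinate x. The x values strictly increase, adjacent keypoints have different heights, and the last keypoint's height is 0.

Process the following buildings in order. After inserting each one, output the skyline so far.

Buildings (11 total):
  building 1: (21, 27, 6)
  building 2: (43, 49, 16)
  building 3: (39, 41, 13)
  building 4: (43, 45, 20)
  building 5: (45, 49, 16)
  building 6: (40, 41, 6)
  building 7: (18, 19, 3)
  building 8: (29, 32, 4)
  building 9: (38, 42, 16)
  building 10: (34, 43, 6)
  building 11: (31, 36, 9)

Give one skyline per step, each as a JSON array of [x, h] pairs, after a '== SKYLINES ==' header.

== SKYLINES ==
[[21,6],[27,0]]
[[21,6],[27,0],[43,16],[49,0]]
[[21,6],[27,0],[39,13],[41,0],[43,16],[49,0]]
[[21,6],[27,0],[39,13],[41,0],[43,20],[45,16],[49,0]]
[[21,6],[27,0],[39,13],[41,0],[43,20],[45,16],[49,0]]
[[21,6],[27,0],[39,13],[41,0],[43,20],[45,16],[49,0]]
[[18,3],[19,0],[21,6],[27,0],[39,13],[41,0],[43,20],[45,16],[49,0]]
[[18,3],[19,0],[21,6],[27,0],[29,4],[32,0],[39,13],[41,0],[43,20],[45,16],[49,0]]
[[18,3],[19,0],[21,6],[27,0],[29,4],[32,0],[38,16],[42,0],[43,20],[45,16],[49,0]]
[[18,3],[19,0],[21,6],[27,0],[29,4],[32,0],[34,6],[38,16],[42,6],[43,20],[45,16],[49,0]]
[[18,3],[19,0],[21,6],[27,0],[29,4],[31,9],[36,6],[38,16],[42,6],[43,20],[45,16],[49,0]]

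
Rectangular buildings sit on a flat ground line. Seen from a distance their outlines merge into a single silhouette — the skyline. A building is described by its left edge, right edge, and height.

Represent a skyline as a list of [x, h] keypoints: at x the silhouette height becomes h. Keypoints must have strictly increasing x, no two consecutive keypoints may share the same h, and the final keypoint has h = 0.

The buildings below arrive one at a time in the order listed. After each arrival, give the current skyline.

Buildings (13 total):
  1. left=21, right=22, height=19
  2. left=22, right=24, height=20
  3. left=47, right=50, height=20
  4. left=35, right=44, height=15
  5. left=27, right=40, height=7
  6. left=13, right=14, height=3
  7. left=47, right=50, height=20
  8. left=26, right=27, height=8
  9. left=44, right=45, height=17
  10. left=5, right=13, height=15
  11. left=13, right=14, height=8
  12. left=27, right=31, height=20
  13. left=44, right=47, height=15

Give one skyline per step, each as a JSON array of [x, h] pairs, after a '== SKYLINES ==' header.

== SKYLINES ==
[[21,19],[22,0]]
[[21,19],[22,20],[24,0]]
[[21,19],[22,20],[24,0],[47,20],[50,0]]
[[21,19],[22,20],[24,0],[35,15],[44,0],[47,20],[50,0]]
[[21,19],[22,20],[24,0],[27,7],[35,15],[44,0],[47,20],[50,0]]
[[13,3],[14,0],[21,19],[22,20],[24,0],[27,7],[35,15],[44,0],[47,20],[50,0]]
[[13,3],[14,0],[21,19],[22,20],[24,0],[27,7],[35,15],[44,0],[47,20],[50,0]]
[[13,3],[14,0],[21,19],[22,20],[24,0],[26,8],[27,7],[35,15],[44,0],[47,20],[50,0]]
[[13,3],[14,0],[21,19],[22,20],[24,0],[26,8],[27,7],[35,15],[44,17],[45,0],[47,20],[50,0]]
[[5,15],[13,3],[14,0],[21,19],[22,20],[24,0],[26,8],[27,7],[35,15],[44,17],[45,0],[47,20],[50,0]]
[[5,15],[13,8],[14,0],[21,19],[22,20],[24,0],[26,8],[27,7],[35,15],[44,17],[45,0],[47,20],[50,0]]
[[5,15],[13,8],[14,0],[21,19],[22,20],[24,0],[26,8],[27,20],[31,7],[35,15],[44,17],[45,0],[47,20],[50,0]]
[[5,15],[13,8],[14,0],[21,19],[22,20],[24,0],[26,8],[27,20],[31,7],[35,15],[44,17],[45,15],[47,20],[50,0]]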